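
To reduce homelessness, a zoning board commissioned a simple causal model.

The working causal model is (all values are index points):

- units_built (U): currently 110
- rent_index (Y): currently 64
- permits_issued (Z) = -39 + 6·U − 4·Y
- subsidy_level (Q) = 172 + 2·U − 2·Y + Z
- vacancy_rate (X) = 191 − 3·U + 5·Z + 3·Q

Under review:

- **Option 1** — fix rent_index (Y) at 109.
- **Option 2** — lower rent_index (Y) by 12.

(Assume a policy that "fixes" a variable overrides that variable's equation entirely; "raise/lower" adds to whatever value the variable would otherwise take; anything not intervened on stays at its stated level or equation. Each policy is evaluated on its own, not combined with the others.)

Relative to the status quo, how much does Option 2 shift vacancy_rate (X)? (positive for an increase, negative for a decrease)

456

Baseline:
  U = 110
  Y = 64
  Z = -39 + 6·110 − 4·64 = 365
  Q = 172 + 2·110 − 2·64 + 365 = 629
  X = 191 − 3·110 + 5·365 + 3·629 = 3573
Option 2 (Y − 12):
  U = 110
  Y = 64 − 12 = 52
  Z = -39 + 6·110 − 4·52 = 413
  Q = 172 + 2·110 − 2·52 + 413 = 701
  X = 191 − 3·110 + 5·413 + 3·701 = 4029
Change in X: 4029 − 3573 = 456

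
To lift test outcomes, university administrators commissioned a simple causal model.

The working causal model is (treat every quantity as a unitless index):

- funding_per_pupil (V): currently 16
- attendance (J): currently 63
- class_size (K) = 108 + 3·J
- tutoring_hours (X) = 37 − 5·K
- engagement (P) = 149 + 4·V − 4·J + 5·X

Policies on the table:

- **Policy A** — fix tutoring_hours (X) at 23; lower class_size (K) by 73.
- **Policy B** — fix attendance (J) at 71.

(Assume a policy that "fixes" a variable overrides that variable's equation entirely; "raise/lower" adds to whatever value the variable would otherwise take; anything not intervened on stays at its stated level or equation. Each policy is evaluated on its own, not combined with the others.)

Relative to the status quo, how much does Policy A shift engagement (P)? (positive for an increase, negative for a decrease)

7355

Baseline:
  V = 16
  J = 63
  K = 108 + 3·63 = 297
  X = 37 − 5·297 = -1448
  P = 149 + 4·16 − 4·63 + 5·(-1448) = -7279
Policy A (X := 23, K − 73):
  V = 16
  J = 63
  K = 108 + 3·63 (−73 from intervention) = 224
  X = 23
  P = 149 + 4·16 − 4·63 + 5·23 = 76
Change in P: 76 − (-7279) = 7355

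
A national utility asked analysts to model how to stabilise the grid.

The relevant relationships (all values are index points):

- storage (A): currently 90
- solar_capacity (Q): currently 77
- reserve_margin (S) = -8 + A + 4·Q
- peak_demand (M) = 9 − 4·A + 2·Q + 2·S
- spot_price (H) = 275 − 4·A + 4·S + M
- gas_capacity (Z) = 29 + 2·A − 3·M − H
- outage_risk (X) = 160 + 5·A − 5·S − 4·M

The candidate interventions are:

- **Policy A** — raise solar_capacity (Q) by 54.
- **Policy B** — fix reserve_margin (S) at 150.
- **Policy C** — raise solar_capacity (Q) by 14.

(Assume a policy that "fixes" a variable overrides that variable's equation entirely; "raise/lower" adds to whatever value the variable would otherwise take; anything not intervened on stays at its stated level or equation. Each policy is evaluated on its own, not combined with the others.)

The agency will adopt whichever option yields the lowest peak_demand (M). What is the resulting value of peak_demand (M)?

103

Policy A (Q + 54):
  A = 90
  Q = 77 + 54 = 131
  S = -8 + 90 + 4·131 = 606
  M = 9 − 4·90 + 2·131 + 2·606 = 1123
Policy B (S := 150):
  A = 90
  Q = 77
  S = 150
  M = 9 − 4·90 + 2·77 + 2·150 = 103
Policy C (Q + 14):
  A = 90
  Q = 77 + 14 = 91
  S = -8 + 90 + 4·91 = 446
  M = 9 − 4·90 + 2·91 + 2·446 = 723
Comparing — Policy A: M=1123, Policy B: M=103, Policy C: M=723. Lowest is 103 (Policy B).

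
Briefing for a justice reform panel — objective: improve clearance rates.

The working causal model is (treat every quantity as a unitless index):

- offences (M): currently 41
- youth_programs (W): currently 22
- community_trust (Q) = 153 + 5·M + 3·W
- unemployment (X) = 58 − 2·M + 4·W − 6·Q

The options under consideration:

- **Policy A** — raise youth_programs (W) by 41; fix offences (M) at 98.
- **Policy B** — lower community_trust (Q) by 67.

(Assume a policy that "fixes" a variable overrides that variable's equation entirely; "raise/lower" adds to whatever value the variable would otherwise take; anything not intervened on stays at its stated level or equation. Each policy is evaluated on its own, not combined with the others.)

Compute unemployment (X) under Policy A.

-4878

Policy A (W + 41, M := 98):
  M = 98
  W = 22 + 41 = 63
  Q = 153 + 5·98 + 3·63 = 832
  X = 58 − 2·98 + 4·63 − 6·832 = -4878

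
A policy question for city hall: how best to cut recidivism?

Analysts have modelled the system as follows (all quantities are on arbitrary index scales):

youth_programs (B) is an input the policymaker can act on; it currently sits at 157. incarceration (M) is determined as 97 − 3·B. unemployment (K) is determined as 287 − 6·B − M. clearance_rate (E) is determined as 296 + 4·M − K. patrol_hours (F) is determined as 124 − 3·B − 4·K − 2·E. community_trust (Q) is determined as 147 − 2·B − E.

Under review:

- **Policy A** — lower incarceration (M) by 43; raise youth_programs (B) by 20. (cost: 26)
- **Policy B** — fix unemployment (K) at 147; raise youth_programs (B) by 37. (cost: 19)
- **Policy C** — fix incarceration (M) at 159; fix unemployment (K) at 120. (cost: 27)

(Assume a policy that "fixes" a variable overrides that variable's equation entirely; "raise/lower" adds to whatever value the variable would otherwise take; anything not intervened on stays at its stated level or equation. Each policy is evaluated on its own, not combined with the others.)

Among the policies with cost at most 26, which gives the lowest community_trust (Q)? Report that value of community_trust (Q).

1107

Policy A (M − 43, B + 20):
  B = 157 + 20 = 177
  M = 97 − 3·177 (−43 from intervention) = -477
  K = 287 − 6·177 − (-477) = -298
  E = 296 + 4·(-477) − (-298) = -1314
  Q = 147 − 2·177 − (-1314) = 1107
Policy B (K := 147, B + 37):
  B = 157 + 37 = 194
  M = 97 − 3·194 = -485
  K = 147
  E = 296 + 4·(-485) − 147 = -1791
  Q = 147 − 2·194 − (-1791) = 1550
Comparing — Policy A: Q=1107, Policy B: Q=1550. Lowest is 1107 (Policy A).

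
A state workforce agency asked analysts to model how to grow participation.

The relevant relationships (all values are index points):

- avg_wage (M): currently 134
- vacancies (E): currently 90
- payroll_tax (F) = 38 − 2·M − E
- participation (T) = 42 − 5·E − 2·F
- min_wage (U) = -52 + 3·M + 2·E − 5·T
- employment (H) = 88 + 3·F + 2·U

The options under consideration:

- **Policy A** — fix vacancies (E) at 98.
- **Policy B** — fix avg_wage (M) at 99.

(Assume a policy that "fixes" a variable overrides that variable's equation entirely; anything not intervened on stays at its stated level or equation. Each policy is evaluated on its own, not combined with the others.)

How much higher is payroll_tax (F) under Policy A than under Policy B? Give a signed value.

Policy A (E := 98):
  M = 134
  E = 98
  F = 38 − 2·134 − 98 = -328
Policy B (M := 99):
  M = 99
  E = 90
  F = 38 − 2·99 − 90 = -250
F: -328 − (-250) = -78

-78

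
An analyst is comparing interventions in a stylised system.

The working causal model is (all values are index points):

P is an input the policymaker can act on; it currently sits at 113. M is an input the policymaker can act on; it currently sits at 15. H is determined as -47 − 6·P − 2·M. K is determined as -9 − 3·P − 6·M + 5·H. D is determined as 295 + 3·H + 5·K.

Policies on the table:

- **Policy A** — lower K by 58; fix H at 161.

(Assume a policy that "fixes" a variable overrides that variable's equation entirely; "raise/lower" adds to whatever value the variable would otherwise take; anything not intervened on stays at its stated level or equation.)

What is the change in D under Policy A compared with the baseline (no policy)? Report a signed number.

25358

Baseline:
  P = 113
  M = 15
  H = -47 − 6·113 − 2·15 = -755
  K = -9 − 3·113 − 6·15 + 5·(-755) = -4213
  D = 295 + 3·(-755) + 5·(-4213) = -23035
Policy A (K − 58, H := 161):
  P = 113
  M = 15
  H = 161
  K = -9 − 3·113 − 6·15 + 5·161 (−58 from intervention) = 309
  D = 295 + 3·161 + 5·309 = 2323
Change in D: 2323 − (-23035) = 25358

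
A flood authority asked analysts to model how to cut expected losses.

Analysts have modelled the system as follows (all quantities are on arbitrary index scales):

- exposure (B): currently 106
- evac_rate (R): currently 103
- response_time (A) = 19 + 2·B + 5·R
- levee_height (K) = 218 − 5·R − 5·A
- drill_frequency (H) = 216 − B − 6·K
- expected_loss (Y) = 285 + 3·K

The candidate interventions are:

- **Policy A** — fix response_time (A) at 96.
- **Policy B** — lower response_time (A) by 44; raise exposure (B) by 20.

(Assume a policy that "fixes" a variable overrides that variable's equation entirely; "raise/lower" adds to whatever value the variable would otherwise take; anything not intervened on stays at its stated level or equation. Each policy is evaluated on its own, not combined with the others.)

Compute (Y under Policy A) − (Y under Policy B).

Policy A (A := 96):
  B = 106
  R = 103
  A = 96
  K = 218 − 5·103 − 5·96 = -777
  Y = 285 + 3·(-777) = -2046
Policy B (A − 44, B + 20):
  B = 106 + 20 = 126
  R = 103
  A = 19 + 2·126 + 5·103 (−44 from intervention) = 742
  K = 218 − 5·103 − 5·742 = -4007
  Y = 285 + 3·(-4007) = -11736
Y: -2046 − (-11736) = 9690

9690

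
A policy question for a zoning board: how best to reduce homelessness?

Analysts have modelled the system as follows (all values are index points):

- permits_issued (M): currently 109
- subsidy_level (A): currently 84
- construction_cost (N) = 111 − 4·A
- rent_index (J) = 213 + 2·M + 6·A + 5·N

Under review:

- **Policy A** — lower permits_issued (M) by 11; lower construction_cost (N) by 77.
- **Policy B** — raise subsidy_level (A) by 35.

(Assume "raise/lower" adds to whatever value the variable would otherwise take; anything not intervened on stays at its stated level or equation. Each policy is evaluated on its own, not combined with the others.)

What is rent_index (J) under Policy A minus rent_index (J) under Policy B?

Policy A (M − 11, N − 77):
  M = 109 − 11 = 98
  A = 84
  N = 111 − 4·84 (−77 from intervention) = -302
  J = 213 + 2·98 + 6·84 + 5·(-302) = -597
Policy B (A + 35):
  M = 109
  A = 84 + 35 = 119
  N = 111 − 4·119 = -365
  J = 213 + 2·109 + 6·119 + 5·(-365) = -680
J: -597 − (-680) = 83

83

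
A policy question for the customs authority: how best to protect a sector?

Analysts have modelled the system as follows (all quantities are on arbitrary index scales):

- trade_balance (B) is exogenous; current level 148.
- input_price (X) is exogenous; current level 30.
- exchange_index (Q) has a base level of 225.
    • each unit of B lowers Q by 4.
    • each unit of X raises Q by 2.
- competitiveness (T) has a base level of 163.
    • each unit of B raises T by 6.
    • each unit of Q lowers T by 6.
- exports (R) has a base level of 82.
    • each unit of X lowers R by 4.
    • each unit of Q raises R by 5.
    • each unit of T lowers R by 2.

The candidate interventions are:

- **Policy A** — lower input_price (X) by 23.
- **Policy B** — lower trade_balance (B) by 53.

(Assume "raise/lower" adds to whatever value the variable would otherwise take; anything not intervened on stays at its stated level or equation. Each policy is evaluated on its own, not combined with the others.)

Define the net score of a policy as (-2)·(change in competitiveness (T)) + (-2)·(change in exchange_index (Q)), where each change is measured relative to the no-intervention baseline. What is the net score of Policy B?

2756

Baseline:
  B = 148
  X = 30
  Q = 225 − 4·148 + 2·30 = -307
  T = 163 + 6·148 − 6·(-307) = 2893
Policy B (B − 53):
  B = 148 − 53 = 95
  X = 30
  Q = 225 − 4·95 + 2·30 = -95
  T = 163 + 6·95 − 6·(-95) = 1303
ΔT = 1303 − 2893 = -1590; ΔQ = -95 − (-307) = 212
Score = (-2)·(-1590) + (-2)·212 = 2756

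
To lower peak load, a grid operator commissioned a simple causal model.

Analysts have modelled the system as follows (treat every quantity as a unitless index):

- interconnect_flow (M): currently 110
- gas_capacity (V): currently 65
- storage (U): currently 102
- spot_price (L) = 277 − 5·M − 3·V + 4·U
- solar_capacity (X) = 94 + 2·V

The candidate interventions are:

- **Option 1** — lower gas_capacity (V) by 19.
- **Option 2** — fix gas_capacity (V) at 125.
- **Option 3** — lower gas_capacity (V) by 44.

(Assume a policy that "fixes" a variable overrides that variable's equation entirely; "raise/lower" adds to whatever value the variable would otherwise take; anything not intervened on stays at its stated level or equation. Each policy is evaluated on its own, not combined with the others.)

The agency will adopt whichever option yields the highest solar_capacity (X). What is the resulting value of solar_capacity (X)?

Option 1 (V − 19):
  V = 65 − 19 = 46
  X = 94 + 2·46 = 186
Option 2 (V := 125):
  V = 125
  X = 94 + 2·125 = 344
Option 3 (V − 44):
  V = 65 − 44 = 21
  X = 94 + 2·21 = 136
Comparing — Option 1: X=186, Option 2: X=344, Option 3: X=136. Highest is 344 (Option 2).

344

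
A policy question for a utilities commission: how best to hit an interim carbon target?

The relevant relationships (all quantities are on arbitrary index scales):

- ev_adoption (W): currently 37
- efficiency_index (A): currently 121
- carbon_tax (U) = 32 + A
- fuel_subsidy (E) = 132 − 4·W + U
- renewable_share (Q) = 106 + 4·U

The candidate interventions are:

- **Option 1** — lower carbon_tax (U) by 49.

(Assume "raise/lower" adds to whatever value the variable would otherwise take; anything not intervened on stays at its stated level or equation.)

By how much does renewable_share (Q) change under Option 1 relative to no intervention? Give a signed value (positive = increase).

-196

Baseline:
  A = 121
  U = 32 + 121 = 153
  Q = 106 + 4·153 = 718
Option 1 (U − 49):
  A = 121
  U = 32 + 121 (−49 from intervention) = 104
  Q = 106 + 4·104 = 522
Change in Q: 522 − 718 = -196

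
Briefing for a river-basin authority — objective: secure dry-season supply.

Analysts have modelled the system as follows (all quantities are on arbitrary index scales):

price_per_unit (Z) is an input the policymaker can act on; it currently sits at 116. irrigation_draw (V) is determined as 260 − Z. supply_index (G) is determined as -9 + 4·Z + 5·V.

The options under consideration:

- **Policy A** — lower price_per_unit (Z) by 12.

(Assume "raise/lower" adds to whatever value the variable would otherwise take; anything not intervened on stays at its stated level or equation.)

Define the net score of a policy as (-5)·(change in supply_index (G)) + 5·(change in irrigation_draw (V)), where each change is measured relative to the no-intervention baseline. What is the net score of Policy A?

0

Baseline:
  Z = 116
  V = 260 − 116 = 144
  G = -9 + 4·116 + 5·144 = 1175
Policy A (Z − 12):
  Z = 116 − 12 = 104
  V = 260 − 104 = 156
  G = -9 + 4·104 + 5·156 = 1187
ΔG = 1187 − 1175 = 12; ΔV = 156 − 144 = 12
Score = (-5)·12 + 5·12 = 0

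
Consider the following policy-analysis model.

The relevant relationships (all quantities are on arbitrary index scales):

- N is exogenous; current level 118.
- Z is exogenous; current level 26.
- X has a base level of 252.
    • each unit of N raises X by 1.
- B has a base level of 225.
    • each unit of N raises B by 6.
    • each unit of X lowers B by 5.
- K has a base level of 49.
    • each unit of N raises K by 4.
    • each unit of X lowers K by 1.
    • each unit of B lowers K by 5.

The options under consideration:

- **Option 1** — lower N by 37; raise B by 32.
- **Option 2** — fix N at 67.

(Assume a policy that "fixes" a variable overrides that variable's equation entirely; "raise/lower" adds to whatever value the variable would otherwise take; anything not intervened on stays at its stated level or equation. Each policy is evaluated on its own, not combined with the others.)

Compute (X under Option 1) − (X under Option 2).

14

Option 1 (N − 37, B + 32):
  N = 118 − 37 = 81
  X = 252 + 81 = 333
Option 2 (N := 67):
  N = 67
  X = 252 + 67 = 319
X: 333 − 319 = 14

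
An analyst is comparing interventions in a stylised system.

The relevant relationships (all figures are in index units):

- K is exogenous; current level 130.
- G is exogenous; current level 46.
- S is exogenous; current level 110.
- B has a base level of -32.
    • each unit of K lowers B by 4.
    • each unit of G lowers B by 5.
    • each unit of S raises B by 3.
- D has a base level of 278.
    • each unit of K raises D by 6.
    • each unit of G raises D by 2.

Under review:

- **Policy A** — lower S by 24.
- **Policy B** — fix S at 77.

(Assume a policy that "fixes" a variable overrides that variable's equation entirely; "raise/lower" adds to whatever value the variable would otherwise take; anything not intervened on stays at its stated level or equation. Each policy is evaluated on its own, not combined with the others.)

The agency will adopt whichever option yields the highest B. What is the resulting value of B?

-524

Policy A (S − 24):
  K = 130
  G = 46
  S = 110 − 24 = 86
  B = -32 − 4·130 − 5·46 + 3·86 = -524
Policy B (S := 77):
  K = 130
  G = 46
  S = 77
  B = -32 − 4·130 − 5·46 + 3·77 = -551
Comparing — Policy A: B=-524, Policy B: B=-551. Highest is -524 (Policy A).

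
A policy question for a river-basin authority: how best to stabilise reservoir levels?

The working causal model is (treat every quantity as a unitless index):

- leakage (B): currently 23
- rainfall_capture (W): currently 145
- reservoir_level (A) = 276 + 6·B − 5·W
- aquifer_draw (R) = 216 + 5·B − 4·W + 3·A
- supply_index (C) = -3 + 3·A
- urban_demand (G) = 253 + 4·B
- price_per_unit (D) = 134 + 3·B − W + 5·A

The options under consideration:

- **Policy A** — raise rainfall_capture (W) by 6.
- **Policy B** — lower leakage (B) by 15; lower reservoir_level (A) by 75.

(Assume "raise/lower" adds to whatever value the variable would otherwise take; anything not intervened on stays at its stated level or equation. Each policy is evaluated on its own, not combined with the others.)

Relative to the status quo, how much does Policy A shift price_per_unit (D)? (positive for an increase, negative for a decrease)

Baseline:
  B = 23
  W = 145
  A = 276 + 6·23 − 5·145 = -311
  D = 134 + 3·23 − 145 + 5·(-311) = -1497
Policy A (W + 6):
  B = 23
  W = 145 + 6 = 151
  A = 276 + 6·23 − 5·151 = -341
  D = 134 + 3·23 − 151 + 5·(-341) = -1653
Change in D: -1653 − (-1497) = -156

-156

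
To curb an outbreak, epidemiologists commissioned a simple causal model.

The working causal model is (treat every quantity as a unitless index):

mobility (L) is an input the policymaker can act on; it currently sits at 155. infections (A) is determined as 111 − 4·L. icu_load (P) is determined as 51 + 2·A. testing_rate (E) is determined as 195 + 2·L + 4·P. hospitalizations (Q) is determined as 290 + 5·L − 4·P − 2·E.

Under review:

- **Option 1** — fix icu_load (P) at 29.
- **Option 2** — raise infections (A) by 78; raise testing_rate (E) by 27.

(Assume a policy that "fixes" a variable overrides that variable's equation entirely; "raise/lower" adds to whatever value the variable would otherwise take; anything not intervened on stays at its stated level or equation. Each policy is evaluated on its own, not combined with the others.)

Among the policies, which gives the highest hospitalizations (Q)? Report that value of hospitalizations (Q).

9733

Option 1 (P := 29):
  L = 155
  A = 111 − 4·155 = -509
  P = 29
  E = 195 + 2·155 + 4·29 = 621
  Q = 290 + 5·155 − 4·29 − 2·621 = -293
Option 2 (A + 78, E + 27):
  L = 155
  A = 111 − 4·155 (+78 from intervention) = -431
  P = 51 + 2·(-431) = -811
  E = 195 + 2·155 + 4·(-811) (+27 from intervention) = -2712
  Q = 290 + 5·155 − 4·(-811) − 2·(-2712) = 9733
Comparing — Option 1: Q=-293, Option 2: Q=9733. Highest is 9733 (Option 2).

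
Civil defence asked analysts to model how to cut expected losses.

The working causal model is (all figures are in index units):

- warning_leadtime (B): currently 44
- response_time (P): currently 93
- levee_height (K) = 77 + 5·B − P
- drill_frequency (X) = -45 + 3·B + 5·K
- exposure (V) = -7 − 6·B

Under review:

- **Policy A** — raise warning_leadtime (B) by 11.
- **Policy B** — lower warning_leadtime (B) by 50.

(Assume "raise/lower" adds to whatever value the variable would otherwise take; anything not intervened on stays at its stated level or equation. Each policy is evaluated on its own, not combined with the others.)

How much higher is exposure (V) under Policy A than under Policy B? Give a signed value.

Policy A (B + 11):
  B = 44 + 11 = 55
  V = -7 − 6·55 = -337
Policy B (B − 50):
  B = 44 − 50 = -6
  V = -7 − 6·(-6) = 29
V: -337 − 29 = -366

-366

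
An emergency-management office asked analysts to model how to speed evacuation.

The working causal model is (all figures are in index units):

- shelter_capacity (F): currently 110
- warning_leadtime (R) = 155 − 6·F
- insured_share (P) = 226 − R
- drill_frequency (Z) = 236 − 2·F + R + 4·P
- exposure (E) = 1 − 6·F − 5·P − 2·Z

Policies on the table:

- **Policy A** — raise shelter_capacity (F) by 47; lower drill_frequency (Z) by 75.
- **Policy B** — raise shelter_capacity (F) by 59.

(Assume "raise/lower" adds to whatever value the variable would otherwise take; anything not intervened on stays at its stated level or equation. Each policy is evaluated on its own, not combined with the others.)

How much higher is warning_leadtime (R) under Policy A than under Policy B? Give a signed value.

Policy A (F + 47, Z − 75):
  F = 110 + 47 = 157
  R = 155 − 6·157 = -787
Policy B (F + 59):
  F = 110 + 59 = 169
  R = 155 − 6·169 = -859
R: -787 − (-859) = 72

72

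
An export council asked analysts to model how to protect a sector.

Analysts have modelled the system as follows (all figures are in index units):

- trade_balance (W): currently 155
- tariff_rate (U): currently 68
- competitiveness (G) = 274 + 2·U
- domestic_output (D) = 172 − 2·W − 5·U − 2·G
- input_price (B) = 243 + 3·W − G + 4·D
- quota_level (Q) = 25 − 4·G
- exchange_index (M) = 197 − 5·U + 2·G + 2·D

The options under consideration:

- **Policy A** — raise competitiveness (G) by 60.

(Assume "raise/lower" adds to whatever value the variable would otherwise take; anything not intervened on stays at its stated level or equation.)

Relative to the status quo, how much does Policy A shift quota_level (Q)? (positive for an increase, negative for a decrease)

Baseline:
  U = 68
  G = 274 + 2·68 = 410
  Q = 25 − 4·410 = -1615
Policy A (G + 60):
  U = 68
  G = 274 + 2·68 (+60 from intervention) = 470
  Q = 25 − 4·470 = -1855
Change in Q: -1855 − (-1615) = -240

-240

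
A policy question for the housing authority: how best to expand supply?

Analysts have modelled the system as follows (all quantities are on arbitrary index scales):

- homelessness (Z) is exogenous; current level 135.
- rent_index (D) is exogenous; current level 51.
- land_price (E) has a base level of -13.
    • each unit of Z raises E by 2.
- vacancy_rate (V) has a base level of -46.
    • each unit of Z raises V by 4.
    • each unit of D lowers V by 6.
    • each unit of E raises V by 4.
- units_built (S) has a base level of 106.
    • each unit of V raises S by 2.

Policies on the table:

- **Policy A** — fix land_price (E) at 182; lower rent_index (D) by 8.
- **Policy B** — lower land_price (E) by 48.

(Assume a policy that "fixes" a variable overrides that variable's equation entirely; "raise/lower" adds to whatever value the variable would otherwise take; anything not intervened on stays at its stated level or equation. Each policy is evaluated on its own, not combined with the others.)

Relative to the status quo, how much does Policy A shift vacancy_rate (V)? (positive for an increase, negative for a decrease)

-252

Baseline:
  Z = 135
  D = 51
  E = -13 + 2·135 = 257
  V = -46 + 4·135 − 6·51 + 4·257 = 1216
Policy A (E := 182, D − 8):
  Z = 135
  D = 51 − 8 = 43
  E = 182
  V = -46 + 4·135 − 6·43 + 4·182 = 964
Change in V: 964 − 1216 = -252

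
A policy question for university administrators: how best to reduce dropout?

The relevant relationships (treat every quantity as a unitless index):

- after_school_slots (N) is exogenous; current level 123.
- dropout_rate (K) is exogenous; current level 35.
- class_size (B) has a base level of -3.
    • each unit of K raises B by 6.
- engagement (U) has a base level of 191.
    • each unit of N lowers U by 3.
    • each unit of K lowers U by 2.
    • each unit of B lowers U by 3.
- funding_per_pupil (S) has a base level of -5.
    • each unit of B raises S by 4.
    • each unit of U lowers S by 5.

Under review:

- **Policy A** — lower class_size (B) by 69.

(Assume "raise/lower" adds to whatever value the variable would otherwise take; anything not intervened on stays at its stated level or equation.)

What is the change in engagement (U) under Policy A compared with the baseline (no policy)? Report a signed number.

207

Baseline:
  N = 123
  K = 35
  B = -3 + 6·35 = 207
  U = 191 − 3·123 − 2·35 − 3·207 = -869
Policy A (B − 69):
  N = 123
  K = 35
  B = -3 + 6·35 (−69 from intervention) = 138
  U = 191 − 3·123 − 2·35 − 3·138 = -662
Change in U: -662 − (-869) = 207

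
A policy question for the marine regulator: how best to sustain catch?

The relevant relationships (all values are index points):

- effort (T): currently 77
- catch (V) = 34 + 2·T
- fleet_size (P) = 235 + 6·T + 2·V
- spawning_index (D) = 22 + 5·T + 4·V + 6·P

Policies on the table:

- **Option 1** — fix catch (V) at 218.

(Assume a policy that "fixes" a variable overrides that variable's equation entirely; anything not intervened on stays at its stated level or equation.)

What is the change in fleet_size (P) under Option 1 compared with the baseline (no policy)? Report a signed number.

Baseline:
  T = 77
  V = 34 + 2·77 = 188
  P = 235 + 6·77 + 2·188 = 1073
Option 1 (V := 218):
  T = 77
  V = 218
  P = 235 + 6·77 + 2·218 = 1133
Change in P: 1133 − 1073 = 60

60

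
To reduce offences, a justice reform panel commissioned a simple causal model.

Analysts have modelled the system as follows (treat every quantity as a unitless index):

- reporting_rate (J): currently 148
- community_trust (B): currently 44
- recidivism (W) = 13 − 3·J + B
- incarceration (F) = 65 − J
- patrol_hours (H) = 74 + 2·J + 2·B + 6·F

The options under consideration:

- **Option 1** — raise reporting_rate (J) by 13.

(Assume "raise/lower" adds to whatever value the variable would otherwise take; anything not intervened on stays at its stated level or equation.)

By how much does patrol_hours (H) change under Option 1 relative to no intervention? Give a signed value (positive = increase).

Baseline:
  J = 148
  B = 44
  F = 65 − 148 = -83
  H = 74 + 2·148 + 2·44 + 6·(-83) = -40
Option 1 (J + 13):
  J = 148 + 13 = 161
  B = 44
  F = 65 − 161 = -96
  H = 74 + 2·161 + 2·44 + 6·(-96) = -92
Change in H: -92 − (-40) = -52

-52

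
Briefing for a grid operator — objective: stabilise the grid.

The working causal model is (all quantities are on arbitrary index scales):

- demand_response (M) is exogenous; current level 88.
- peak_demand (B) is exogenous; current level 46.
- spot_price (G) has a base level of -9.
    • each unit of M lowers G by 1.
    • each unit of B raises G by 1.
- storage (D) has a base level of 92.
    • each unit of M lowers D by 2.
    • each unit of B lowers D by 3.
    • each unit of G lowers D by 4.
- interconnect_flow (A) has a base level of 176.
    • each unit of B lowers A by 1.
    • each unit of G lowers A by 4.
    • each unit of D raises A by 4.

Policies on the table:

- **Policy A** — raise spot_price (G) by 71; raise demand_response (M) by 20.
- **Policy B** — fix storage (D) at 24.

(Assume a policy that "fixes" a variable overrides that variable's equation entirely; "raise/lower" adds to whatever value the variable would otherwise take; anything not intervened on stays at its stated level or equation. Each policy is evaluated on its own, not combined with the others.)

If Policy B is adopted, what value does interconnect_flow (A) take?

Policy B (D := 24):
  M = 88
  B = 46
  G = -9 − 88 + 46 = -51
  D = 24
  A = 176 − 46 − 4·(-51) + 4·24 = 430

430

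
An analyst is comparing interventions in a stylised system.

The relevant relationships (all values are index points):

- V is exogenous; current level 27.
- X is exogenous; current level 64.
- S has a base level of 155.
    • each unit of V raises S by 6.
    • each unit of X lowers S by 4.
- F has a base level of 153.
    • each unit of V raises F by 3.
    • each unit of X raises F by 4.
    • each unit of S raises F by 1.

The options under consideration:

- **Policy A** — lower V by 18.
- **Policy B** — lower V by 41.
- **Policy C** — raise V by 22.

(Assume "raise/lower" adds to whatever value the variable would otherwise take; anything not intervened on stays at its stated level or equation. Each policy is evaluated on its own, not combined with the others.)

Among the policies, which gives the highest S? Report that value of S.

193

Policy A (V − 18):
  V = 27 − 18 = 9
  X = 64
  S = 155 + 6·9 − 4·64 = -47
Policy B (V − 41):
  V = 27 − 41 = -14
  X = 64
  S = 155 + 6·(-14) − 4·64 = -185
Policy C (V + 22):
  V = 27 + 22 = 49
  X = 64
  S = 155 + 6·49 − 4·64 = 193
Comparing — Policy A: S=-47, Policy B: S=-185, Policy C: S=193. Highest is 193 (Policy C).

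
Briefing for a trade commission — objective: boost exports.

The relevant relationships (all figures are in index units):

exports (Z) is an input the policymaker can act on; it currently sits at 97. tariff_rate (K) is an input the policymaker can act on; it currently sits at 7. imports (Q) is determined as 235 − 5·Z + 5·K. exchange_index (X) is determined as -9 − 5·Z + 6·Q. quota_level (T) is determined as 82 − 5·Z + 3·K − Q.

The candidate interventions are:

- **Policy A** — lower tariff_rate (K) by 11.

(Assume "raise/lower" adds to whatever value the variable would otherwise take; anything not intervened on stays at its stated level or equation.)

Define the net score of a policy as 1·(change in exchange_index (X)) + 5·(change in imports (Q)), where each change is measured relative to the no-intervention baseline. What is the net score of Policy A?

-605

Baseline:
  Z = 97
  K = 7
  Q = 235 − 5·97 + 5·7 = -215
  X = -9 − 5·97 + 6·(-215) = -1784
Policy A (K − 11):
  Z = 97
  K = 7 − 11 = -4
  Q = 235 − 5·97 + 5·(-4) = -270
  X = -9 − 5·97 + 6·(-270) = -2114
ΔX = -2114 − (-1784) = -330; ΔQ = -270 − (-215) = -55
Score = 1·(-330) + 5·(-55) = -605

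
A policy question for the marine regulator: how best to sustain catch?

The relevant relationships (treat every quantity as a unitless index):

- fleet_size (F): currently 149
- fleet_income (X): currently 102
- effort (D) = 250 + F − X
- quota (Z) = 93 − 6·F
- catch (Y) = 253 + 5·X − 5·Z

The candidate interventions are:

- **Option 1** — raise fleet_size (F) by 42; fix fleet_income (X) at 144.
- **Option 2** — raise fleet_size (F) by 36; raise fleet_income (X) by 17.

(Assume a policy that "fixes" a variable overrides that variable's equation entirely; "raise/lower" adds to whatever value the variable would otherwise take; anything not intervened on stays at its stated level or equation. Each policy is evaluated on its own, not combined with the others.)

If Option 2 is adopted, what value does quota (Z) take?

Option 2 (F + 36, X + 17):
  F = 149 + 36 = 185
  Z = 93 − 6·185 = -1017

-1017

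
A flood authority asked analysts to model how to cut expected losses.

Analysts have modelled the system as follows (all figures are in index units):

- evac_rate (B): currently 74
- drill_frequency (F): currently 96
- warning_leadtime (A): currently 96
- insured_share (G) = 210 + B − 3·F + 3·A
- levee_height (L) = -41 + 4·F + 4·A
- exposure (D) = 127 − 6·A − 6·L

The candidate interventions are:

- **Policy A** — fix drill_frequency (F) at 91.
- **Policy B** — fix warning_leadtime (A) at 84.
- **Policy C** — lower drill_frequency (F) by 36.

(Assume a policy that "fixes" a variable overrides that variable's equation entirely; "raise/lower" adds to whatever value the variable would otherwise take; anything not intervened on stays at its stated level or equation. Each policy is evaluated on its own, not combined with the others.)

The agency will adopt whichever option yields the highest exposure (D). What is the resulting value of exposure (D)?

-3947

Policy A (F := 91):
  F = 91
  A = 96
  L = -41 + 4·91 + 4·96 = 707
  D = 127 − 6·96 − 6·707 = -4691
Policy B (A := 84):
  F = 96
  A = 84
  L = -41 + 4·96 + 4·84 = 679
  D = 127 − 6·84 − 6·679 = -4451
Policy C (F − 36):
  F = 96 − 36 = 60
  A = 96
  L = -41 + 4·60 + 4·96 = 583
  D = 127 − 6·96 − 6·583 = -3947
Comparing — Policy A: D=-4691, Policy B: D=-4451, Policy C: D=-3947. Highest is -3947 (Policy C).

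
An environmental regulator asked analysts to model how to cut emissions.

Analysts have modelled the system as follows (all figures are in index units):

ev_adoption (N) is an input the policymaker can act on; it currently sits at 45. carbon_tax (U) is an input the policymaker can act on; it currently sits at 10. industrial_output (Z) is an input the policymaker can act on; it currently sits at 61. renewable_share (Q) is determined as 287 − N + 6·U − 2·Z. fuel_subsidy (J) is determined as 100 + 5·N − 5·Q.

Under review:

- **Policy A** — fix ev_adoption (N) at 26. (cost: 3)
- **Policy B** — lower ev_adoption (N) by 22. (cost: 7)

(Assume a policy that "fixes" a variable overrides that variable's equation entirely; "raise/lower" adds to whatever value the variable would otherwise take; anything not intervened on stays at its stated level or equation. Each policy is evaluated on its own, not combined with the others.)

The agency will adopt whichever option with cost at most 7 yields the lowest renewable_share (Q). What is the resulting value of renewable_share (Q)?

Policy A (N := 26):
  N = 26
  U = 10
  Z = 61
  Q = 287 − 26 + 6·10 − 2·61 = 199
Policy B (N − 22):
  N = 45 − 22 = 23
  U = 10
  Z = 61
  Q = 287 − 23 + 6·10 − 2·61 = 202
Comparing — Policy A: Q=199, Policy B: Q=202. Lowest is 199 (Policy A).

199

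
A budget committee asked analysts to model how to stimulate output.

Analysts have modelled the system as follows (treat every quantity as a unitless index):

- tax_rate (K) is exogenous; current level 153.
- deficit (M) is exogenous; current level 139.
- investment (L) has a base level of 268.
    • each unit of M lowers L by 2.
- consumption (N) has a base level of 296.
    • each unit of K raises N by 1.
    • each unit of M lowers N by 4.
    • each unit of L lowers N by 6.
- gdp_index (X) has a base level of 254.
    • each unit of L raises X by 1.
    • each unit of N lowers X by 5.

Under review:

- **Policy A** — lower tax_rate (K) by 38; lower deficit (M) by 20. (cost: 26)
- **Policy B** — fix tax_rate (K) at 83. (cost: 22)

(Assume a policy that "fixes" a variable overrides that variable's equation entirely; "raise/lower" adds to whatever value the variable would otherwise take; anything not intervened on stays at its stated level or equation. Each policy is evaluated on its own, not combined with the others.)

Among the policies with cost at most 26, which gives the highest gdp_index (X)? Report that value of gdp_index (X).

1509

Policy A (K − 38, M − 20):
  K = 153 − 38 = 115
  M = 139 − 20 = 119
  L = 268 − 2·119 = 30
  N = 296 + 115 − 4·119 − 6·30 = -245
  X = 254 + 30 − 5·(-245) = 1509
Policy B (K := 83):
  K = 83
  M = 139
  L = 268 − 2·139 = -10
  N = 296 + 83 − 4·139 − 6·(-10) = -117
  X = 254 + (-10) − 5·(-117) = 829
Comparing — Policy A: X=1509, Policy B: X=829. Highest is 1509 (Policy A).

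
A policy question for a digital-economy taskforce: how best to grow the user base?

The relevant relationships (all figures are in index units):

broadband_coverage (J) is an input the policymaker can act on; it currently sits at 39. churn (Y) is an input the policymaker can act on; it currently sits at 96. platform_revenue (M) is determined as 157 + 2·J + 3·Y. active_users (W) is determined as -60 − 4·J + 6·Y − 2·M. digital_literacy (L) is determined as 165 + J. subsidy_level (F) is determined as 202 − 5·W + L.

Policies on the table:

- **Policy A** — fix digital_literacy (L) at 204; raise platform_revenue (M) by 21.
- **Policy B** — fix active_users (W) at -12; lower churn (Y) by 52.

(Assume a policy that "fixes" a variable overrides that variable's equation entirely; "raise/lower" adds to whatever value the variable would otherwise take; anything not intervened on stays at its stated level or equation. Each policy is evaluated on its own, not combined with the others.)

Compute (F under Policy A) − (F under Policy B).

Policy A (L := 204, M + 21):
  J = 39
  Y = 96
  M = 157 + 2·39 + 3·96 (+21 from intervention) = 544
  W = -60 − 4·39 + 6·96 − 2·544 = -728
  L = 204
  F = 202 − 5·(-728) + 204 = 4046
Policy B (W := -12, Y − 52):
  J = 39
  Y = 96 − 52 = 44
  M = 157 + 2·39 + 3·44 = 367
  W = -12
  L = 165 + 39 = 204
  F = 202 − 5·(-12) + 204 = 466
F: 4046 − 466 = 3580

3580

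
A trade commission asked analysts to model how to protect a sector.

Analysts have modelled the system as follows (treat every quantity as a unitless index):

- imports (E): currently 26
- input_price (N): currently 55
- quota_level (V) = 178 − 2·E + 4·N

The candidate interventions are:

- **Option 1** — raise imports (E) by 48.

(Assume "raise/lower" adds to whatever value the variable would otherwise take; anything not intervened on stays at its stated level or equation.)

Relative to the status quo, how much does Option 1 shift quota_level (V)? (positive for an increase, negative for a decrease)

-96

Baseline:
  E = 26
  N = 55
  V = 178 − 2·26 + 4·55 = 346
Option 1 (E + 48):
  E = 26 + 48 = 74
  N = 55
  V = 178 − 2·74 + 4·55 = 250
Change in V: 250 − 346 = -96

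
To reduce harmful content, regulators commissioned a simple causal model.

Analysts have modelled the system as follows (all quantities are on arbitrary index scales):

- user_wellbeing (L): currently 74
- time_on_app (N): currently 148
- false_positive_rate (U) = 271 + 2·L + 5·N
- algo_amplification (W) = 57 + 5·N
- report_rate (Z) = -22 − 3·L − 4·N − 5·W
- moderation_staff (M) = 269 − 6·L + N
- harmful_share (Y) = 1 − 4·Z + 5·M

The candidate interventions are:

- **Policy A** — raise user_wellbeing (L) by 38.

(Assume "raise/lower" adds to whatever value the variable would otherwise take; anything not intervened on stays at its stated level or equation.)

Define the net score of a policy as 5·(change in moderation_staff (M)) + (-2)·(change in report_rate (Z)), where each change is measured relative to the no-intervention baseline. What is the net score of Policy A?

-912

Baseline:
  L = 74
  N = 148
  W = 57 + 5·148 = 797
  Z = -22 − 3·74 − 4·148 − 5·797 = -4821
  M = 269 − 6·74 + 148 = -27
Policy A (L + 38):
  L = 74 + 38 = 112
  N = 148
  W = 57 + 5·148 = 797
  Z = -22 − 3·112 − 4·148 − 5·797 = -4935
  M = 269 − 6·112 + 148 = -255
ΔM = -255 − (-27) = -228; ΔZ = -4935 − (-4821) = -114
Score = 5·(-228) + (-2)·(-114) = -912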